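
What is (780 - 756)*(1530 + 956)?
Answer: 59664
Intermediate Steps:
(780 - 756)*(1530 + 956) = 24*2486 = 59664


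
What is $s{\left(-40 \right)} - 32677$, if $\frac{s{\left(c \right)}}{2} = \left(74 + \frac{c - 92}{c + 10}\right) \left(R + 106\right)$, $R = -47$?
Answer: $- \frac{117129}{5} \approx -23426.0$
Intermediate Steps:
$s{\left(c \right)} = 8732 + \frac{118 \left(-92 + c\right)}{10 + c}$ ($s{\left(c \right)} = 2 \left(74 + \frac{c - 92}{c + 10}\right) \left(-47 + 106\right) = 2 \left(74 + \frac{-92 + c}{10 + c}\right) 59 = 2 \left(4366 + \frac{59 \left(-92 + c\right)}{10 + c}\right) = 8732 + \frac{118 \left(-92 + c\right)}{10 + c}$)
$s{\left(-40 \right)} - 32677 = \frac{354 \left(216 + 25 \left(-40\right)\right)}{10 - 40} - 32677 = \frac{354 \left(216 - 1000\right)}{-30} - 32677 = 354 \left(- \frac{1}{30}\right) \left(-784\right) - 32677 = \frac{46256}{5} - 32677 = - \frac{117129}{5}$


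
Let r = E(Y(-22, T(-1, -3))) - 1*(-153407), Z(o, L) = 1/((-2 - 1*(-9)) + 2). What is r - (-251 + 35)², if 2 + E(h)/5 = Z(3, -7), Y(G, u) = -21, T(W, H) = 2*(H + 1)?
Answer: 960674/9 ≈ 1.0674e+5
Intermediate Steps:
T(W, H) = 2 + 2*H (T(W, H) = 2*(1 + H) = 2 + 2*H)
Z(o, L) = ⅑ (Z(o, L) = 1/((-2 + 9) + 2) = 1/(7 + 2) = 1/9 = ⅑)
E(h) = -85/9 (E(h) = -10 + 5*(⅑) = -10 + 5/9 = -85/9)
r = 1380578/9 (r = -85/9 - 1*(-153407) = -85/9 + 153407 = 1380578/9 ≈ 1.5340e+5)
r - (-251 + 35)² = 1380578/9 - (-251 + 35)² = 1380578/9 - 1*(-216)² = 1380578/9 - 1*46656 = 1380578/9 - 46656 = 960674/9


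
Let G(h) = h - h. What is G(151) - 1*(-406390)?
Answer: 406390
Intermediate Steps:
G(h) = 0
G(151) - 1*(-406390) = 0 - 1*(-406390) = 0 + 406390 = 406390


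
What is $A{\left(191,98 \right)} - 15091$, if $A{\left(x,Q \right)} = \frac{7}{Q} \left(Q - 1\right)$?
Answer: $- \frac{211177}{14} \approx -15084.0$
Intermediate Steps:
$A{\left(x,Q \right)} = \frac{7 \left(-1 + Q\right)}{Q}$ ($A{\left(x,Q \right)} = \frac{7}{Q} \left(-1 + Q\right) = \frac{7 \left(-1 + Q\right)}{Q}$)
$A{\left(191,98 \right)} - 15091 = \left(7 - \frac{7}{98}\right) - 15091 = \left(7 - \frac{1}{14}\right) - 15091 = \frac{97}{14} - 15091 = - \frac{211177}{14}$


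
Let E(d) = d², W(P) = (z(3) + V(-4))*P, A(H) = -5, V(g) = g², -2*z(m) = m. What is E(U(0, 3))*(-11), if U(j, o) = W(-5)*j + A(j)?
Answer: -275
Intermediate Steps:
z(m) = -m/2
W(P) = 29*P/2 (W(P) = (-½*3 + (-4)²)*P = (-3/2 + 16)*P = 29*P/2)
U(j, o) = -5 - 145*j/2 (U(j, o) = ((29/2)*(-5))*j - 5 = -145*j/2 - 5 = -5 - 145*j/2)
E(U(0, 3))*(-11) = (-5 - 145/2*0)²*(-11) = (-5 + 0)²*(-11) = (-5)²*(-11) = 25*(-11) = -275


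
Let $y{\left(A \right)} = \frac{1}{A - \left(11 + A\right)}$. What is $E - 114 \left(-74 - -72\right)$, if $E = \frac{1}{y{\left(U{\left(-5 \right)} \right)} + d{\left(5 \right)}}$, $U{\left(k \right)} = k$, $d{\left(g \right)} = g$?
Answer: $\frac{12323}{54} \approx 228.2$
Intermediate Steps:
$y{\left(A \right)} = - \frac{1}{11}$ ($y{\left(A \right)} = \frac{1}{-11} = - \frac{1}{11}$)
$E = \frac{11}{54}$ ($E = \frac{1}{- \frac{1}{11} + 5} = \frac{1}{\frac{54}{11}} = \frac{11}{54} \approx 0.2037$)
$E - 114 \left(-74 - -72\right) = \frac{11}{54} - 114 \left(-74 - -72\right) = \frac{11}{54} - 114 \left(-74 + 72\right) = \frac{11}{54} - -228 = \frac{11}{54} + 228 = \frac{12323}{54}$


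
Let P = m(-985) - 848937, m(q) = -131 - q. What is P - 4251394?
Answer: -5099477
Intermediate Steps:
P = -848083 (P = (-131 - 1*(-985)) - 848937 = (-131 + 985) - 848937 = 854 - 848937 = -848083)
P - 4251394 = -848083 - 4251394 = -5099477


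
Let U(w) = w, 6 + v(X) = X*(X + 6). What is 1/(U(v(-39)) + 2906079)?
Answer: 1/2907360 ≈ 3.4395e-7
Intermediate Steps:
v(X) = -6 + X*(6 + X) (v(X) = -6 + X*(X + 6) = -6 + X*(6 + X))
1/(U(v(-39)) + 2906079) = 1/((-6 + (-39)² + 6*(-39)) + 2906079) = 1/((-6 + 1521 - 234) + 2906079) = 1/(1281 + 2906079) = 1/2907360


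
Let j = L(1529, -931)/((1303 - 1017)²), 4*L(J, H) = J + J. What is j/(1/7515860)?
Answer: 23743285/338 ≈ 70246.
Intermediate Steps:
L(J, H) = J/2 (L(J, H) = (J + J)/4 = (2*J)/4 = J/2)
j = 139/14872 (j = ((½)*1529)/((1303 - 1017)²) = 1529/(2*(286²)) = (1529/2)/81796 = (1529/2)*(1/81796) = 139/14872 ≈ 0.0093464)
j/(1/7515860) = 139/(14872*(1/7515860)) = (139/14872)*7515860 = 23743285/338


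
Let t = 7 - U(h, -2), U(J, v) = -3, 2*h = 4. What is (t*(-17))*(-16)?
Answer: 2720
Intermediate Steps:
h = 2 (h = (½)*4 = 2)
t = 10 (t = 7 - 1*(-3) = 7 + 3 = 10)
(t*(-17))*(-16) = (10*(-17))*(-16) = -170*(-16) = 2720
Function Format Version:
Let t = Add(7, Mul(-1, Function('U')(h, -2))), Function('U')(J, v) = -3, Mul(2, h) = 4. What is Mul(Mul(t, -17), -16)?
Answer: 2720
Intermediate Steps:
h = 2 (h = Mul(Rational(1, 2), 4) = 2)
t = 10 (t = Add(7, Mul(-1, -3)) = Add(7, 3) = 10)
Mul(Mul(t, -17), -16) = Mul(Mul(10, -17), -16) = Mul(-170, -16) = 2720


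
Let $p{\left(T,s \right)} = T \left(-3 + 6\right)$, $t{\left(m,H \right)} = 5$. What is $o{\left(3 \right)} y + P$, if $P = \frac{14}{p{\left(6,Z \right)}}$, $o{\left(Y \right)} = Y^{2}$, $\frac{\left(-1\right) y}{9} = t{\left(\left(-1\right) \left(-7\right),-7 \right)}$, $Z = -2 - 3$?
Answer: $- \frac{3638}{9} \approx -404.22$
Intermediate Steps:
$Z = -5$ ($Z = -2 - 3 = -5$)
$y = -45$ ($y = \left(-9\right) 5 = -45$)
$p{\left(T,s \right)} = 3 T$ ($p{\left(T,s \right)} = T 3 = 3 T$)
$P = \frac{7}{9}$ ($P = \frac{14}{3 \cdot 6} = \frac{14}{18} = 14 \cdot \frac{1}{18} = \frac{7}{9} \approx 0.77778$)
$o{\left(3 \right)} y + P = 3^{2} \left(-45\right) + \frac{7}{9} = 9 \left(-45\right) + \frac{7}{9} = -405 + \frac{7}{9} = - \frac{3638}{9}$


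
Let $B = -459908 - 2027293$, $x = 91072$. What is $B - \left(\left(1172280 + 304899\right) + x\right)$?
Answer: $-4055452$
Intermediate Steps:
$B = -2487201$ ($B = -459908 - 2027293 = -2487201$)
$B - \left(\left(1172280 + 304899\right) + x\right) = -2487201 - \left(\left(1172280 + 304899\right) + 91072\right) = -2487201 - \left(1477179 + 91072\right) = -2487201 - 1568251 = -4055452$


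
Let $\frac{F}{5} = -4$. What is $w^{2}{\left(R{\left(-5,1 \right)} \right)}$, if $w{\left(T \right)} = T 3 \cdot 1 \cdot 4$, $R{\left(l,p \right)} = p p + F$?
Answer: $51984$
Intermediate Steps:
$F = -20$ ($F = 5 \left(-4\right) = -20$)
$R{\left(l,p \right)} = -20 + p^{2}$ ($R{\left(l,p \right)} = p p - 20 = p^{2} - 20 = -20 + p^{2}$)
$w{\left(T \right)} = 12 T$ ($w{\left(T \right)} = 3 T 1 \cdot 4 = 3 T 4 = 12 T$)
$w^{2}{\left(R{\left(-5,1 \right)} \right)} = \left(12 \left(-20 + 1^{2}\right)\right)^{2} = \left(12 \left(-20 + 1\right)\right)^{2} = \left(12 \left(-19\right)\right)^{2} = \left(-228\right)^{2} = 51984$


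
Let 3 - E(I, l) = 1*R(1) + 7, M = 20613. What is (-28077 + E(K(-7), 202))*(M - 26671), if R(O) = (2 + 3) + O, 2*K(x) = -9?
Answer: 170151046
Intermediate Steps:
K(x) = -9/2 (K(x) = (½)*(-9) = -9/2)
R(O) = 5 + O
E(I, l) = -10 (E(I, l) = 3 - (1*(5 + 1) + 7) = 3 - (1*6 + 7) = 3 - (6 + 7) = 3 - 1*13 = 3 - 13 = -10)
(-28077 + E(K(-7), 202))*(M - 26671) = (-28077 - 10)*(20613 - 26671) = -28087*(-6058) = 170151046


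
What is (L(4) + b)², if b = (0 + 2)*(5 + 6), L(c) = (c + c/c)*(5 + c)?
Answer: 4489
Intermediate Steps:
L(c) = (1 + c)*(5 + c) (L(c) = (c + 1)*(5 + c) = (1 + c)*(5 + c))
b = 22 (b = 2*11 = 22)
(L(4) + b)² = ((5 + 4² + 6*4) + 22)² = ((5 + 16 + 24) + 22)² = (45 + 22)² = 67² = 4489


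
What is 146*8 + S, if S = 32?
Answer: 1200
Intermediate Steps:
146*8 + S = 146*8 + 32 = 1168 + 32 = 1200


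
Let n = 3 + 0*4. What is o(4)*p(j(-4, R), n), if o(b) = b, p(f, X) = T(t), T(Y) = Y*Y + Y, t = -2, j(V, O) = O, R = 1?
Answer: 8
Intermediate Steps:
n = 3 (n = 3 + 0 = 3)
T(Y) = Y + Y² (T(Y) = Y² + Y = Y + Y²)
p(f, X) = 2 (p(f, X) = -2*(1 - 2) = -2*(-1) = 2)
o(4)*p(j(-4, R), n) = 4*2 = 8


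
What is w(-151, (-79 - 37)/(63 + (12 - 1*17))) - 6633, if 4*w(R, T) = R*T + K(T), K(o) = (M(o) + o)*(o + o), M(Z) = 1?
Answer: -13113/2 ≈ -6556.5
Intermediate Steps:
K(o) = 2*o*(1 + o) (K(o) = (1 + o)*(o + o) = (1 + o)*(2*o) = 2*o*(1 + o))
w(R, T) = T*(1 + T)/2 + R*T/4 (w(R, T) = (R*T + 2*T*(1 + T))/4 = T*(1 + T)/2 + R*T/4)
w(-151, (-79 - 37)/(63 + (12 - 1*17))) - 6633 = ((-79 - 37)/(63 + (12 - 1*17)))*(2 - 151 + 2*((-79 - 37)/(63 + (12 - 1*17))))/4 - 6633 = (-116/(63 + (12 - 17)))*(2 - 151 + 2*(-116/(63 + (12 - 17))))/4 - 6633 = (-116/(63 - 5))*(2 - 151 + 2*(-116/(63 - 5)))/4 - 6633 = (-116/58)*(2 - 151 + 2*(-116/58))/4 - 6633 = (-116*1/58)*(2 - 151 + 2*(-116*1/58))/4 - 6633 = (¼)*(-2)*(2 - 151 + 2*(-2)) - 6633 = (¼)*(-2)*(2 - 151 - 4) - 6633 = (¼)*(-2)*(-153) - 6633 = 153/2 - 6633 = -13113/2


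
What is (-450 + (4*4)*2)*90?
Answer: -37620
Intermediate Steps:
(-450 + (4*4)*2)*90 = (-450 + 16*2)*90 = (-450 + 32)*90 = -418*90 = -37620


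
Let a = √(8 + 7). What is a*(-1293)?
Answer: -1293*√15 ≈ -5007.8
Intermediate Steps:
a = √15 ≈ 3.8730
a*(-1293) = √15*(-1293) = -1293*√15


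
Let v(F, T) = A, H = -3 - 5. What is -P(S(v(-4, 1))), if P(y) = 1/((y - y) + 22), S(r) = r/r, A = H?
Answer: -1/22 ≈ -0.045455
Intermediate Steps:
H = -8
A = -8
v(F, T) = -8
S(r) = 1
P(y) = 1/22 (P(y) = 1/(0 + 22) = 1/22)
-P(S(v(-4, 1))) = -1*1/22 = -1/22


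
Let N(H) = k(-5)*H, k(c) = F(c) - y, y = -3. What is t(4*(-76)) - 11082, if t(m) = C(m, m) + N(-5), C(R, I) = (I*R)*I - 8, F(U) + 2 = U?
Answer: -28105534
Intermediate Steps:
F(U) = -2 + U
k(c) = 1 + c (k(c) = (-2 + c) - 1*(-3) = (-2 + c) + 3 = 1 + c)
C(R, I) = -8 + R*I² (C(R, I) = R*I² - 8 = -8 + R*I²)
N(H) = -4*H (N(H) = (1 - 5)*H = -4*H)
t(m) = 12 + m³ (t(m) = (-8 + m*m²) - 4*(-5) = (-8 + m³) + 20 = 12 + m³)
t(4*(-76)) - 11082 = (12 + (4*(-76))³) - 11082 = (12 + (-304)³) - 11082 = (12 - 28094464) - 11082 = -28094452 - 11082 = -28105534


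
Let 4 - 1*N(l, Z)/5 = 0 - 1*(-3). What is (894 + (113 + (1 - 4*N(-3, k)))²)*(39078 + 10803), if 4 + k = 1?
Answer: 485342130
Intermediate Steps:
k = -3 (k = -4 + 1 = -3)
N(l, Z) = 5 (N(l, Z) = 20 - 5*(0 - 1*(-3)) = 20 - 5*(0 + 3) = 20 - 5*3 = 20 - 15 = 5)
(894 + (113 + (1 - 4*N(-3, k)))²)*(39078 + 10803) = (894 + (113 + (1 - 4*5))²)*(39078 + 10803) = (894 + (113 + (1 - 20))²)*49881 = (894 + (113 - 19)²)*49881 = (894 + 94²)*49881 = (894 + 8836)*49881 = 9730*49881 = 485342130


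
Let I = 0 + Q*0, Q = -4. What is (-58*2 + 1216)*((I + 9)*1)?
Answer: 9900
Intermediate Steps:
I = 0 (I = 0 - 4*0 = 0 + 0 = 0)
(-58*2 + 1216)*((I + 9)*1) = (-58*2 + 1216)*((0 + 9)*1) = (-116 + 1216)*(9*1) = 1100*9 = 9900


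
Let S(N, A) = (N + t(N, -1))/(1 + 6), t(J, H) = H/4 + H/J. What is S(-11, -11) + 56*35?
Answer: 603189/308 ≈ 1958.4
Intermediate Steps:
t(J, H) = H/4 + H/J (t(J, H) = H*(¼) + H/J = H/4 + H/J)
S(N, A) = -1/28 - 1/(7*N) + N/7 (S(N, A) = (N + ((¼)*(-1) - 1/N))/(1 + 6) = (N + (-¼ - 1/N))/7 = (-¼ + N - 1/N)*(⅐) = -1/28 - 1/(7*N) + N/7)
S(-11, -11) + 56*35 = (1/28)*(-4 - 11*(-1 + 4*(-11)))/(-11) + 56*35 = (1/28)*(-1/11)*(-4 - 11*(-1 - 44)) + 1960 = (1/28)*(-1/11)*(-4 - 11*(-45)) + 1960 = (1/28)*(-1/11)*(-4 + 495) + 1960 = (1/28)*(-1/11)*491 + 1960 = -491/308 + 1960 = 603189/308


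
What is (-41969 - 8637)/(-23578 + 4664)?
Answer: 25303/9457 ≈ 2.6756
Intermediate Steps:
(-41969 - 8637)/(-23578 + 4664) = -50606/(-18914) = -50606*(-1/18914) = 25303/9457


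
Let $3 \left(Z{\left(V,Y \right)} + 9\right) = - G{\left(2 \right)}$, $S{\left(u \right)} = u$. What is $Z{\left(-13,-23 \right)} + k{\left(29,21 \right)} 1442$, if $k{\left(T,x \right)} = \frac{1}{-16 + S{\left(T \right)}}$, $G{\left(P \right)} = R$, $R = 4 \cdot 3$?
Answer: $\frac{1273}{13} \approx 97.923$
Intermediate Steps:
$R = 12$
$G{\left(P \right)} = 12$
$Z{\left(V,Y \right)} = -13$ ($Z{\left(V,Y \right)} = -9 + \frac{\left(-1\right) 12}{3} = -9 + \frac{1}{3} \left(-12\right) = -9 - 4 = -13$)
$k{\left(T,x \right)} = \frac{1}{-16 + T}$
$Z{\left(-13,-23 \right)} + k{\left(29,21 \right)} 1442 = -13 + \frac{1}{-16 + 29} \cdot 1442 = -13 + \frac{1}{13} \cdot 1442 = -13 + \frac{1442}{13} = \frac{1273}{13}$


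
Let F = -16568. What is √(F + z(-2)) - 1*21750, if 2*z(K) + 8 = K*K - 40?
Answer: -21750 + I*√16590 ≈ -21750.0 + 128.8*I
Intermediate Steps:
z(K) = -24 + K²/2 (z(K) = -4 + (K*K - 40)/2 = -4 + (K² - 40)/2 = -4 + (-40 + K²)/2 = -4 + (-20 + K²/2) = -24 + K²/2)
√(F + z(-2)) - 1*21750 = √(-16568 + (-24 + (½)*(-2)²)) - 1*21750 = √(-16568 + (-24 + (½)*4)) - 21750 = √(-16568 + (-24 + 2)) - 21750 = √(-16568 - 22) - 21750 = √(-16590) - 21750 = I*√16590 - 21750 = -21750 + I*√16590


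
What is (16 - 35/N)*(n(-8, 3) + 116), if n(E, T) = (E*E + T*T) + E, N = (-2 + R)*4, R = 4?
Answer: 16833/8 ≈ 2104.1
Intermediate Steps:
N = 8 (N = (-2 + 4)*4 = 2*4 = 8)
n(E, T) = E + E² + T² (n(E, T) = (E² + T²) + E = E + E² + T²)
(16 - 35/N)*(n(-8, 3) + 116) = (16 - 35/8)*((-8 + (-8)² + 3²) + 116) = (16 - 35*⅛)*((-8 + 64 + 9) + 116) = (16 - 35/8)*(65 + 116) = (93/8)*181 = 16833/8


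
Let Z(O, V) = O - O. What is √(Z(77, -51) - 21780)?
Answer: 66*I*√5 ≈ 147.58*I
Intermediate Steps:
Z(O, V) = 0
√(Z(77, -51) - 21780) = √(0 - 21780) = √(-21780) = 66*I*√5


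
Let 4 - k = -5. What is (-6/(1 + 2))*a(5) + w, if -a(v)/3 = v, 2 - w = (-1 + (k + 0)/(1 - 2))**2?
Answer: -68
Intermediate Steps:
k = 9 (k = 4 - 1*(-5) = 4 + 5 = 9)
w = -98 (w = 2 - (-1 + (9 + 0)/(1 - 2))**2 = 2 - (-1 + 9/(-1))**2 = 2 - (-1 + 9*(-1))**2 = 2 - (-1 - 9)**2 = 2 - 1*(-10)**2 = 2 - 1*100 = 2 - 100 = -98)
a(v) = -3*v
(-6/(1 + 2))*a(5) + w = (-6/(1 + 2))*(-3*5) - 98 = (-6/3)*(-15) - 98 = ((1/3)*(-6))*(-15) - 98 = -2*(-15) - 98 = 30 - 98 = -68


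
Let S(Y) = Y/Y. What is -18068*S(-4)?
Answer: -18068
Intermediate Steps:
S(Y) = 1
-18068*S(-4) = -18068*1 = -18068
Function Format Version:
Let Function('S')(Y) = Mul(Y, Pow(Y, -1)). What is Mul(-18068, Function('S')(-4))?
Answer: -18068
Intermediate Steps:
Function('S')(Y) = 1
Mul(-18068, Function('S')(-4)) = Mul(-18068, 1) = -18068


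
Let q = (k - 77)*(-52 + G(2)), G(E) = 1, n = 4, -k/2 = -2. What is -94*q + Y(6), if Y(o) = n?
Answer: -349958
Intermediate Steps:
k = 4 (k = -2*(-2) = 4)
Y(o) = 4
q = 3723 (q = (4 - 77)*(-52 + 1) = -73*(-51) = 3723)
-94*q + Y(6) = -94*3723 + 4 = -349962 + 4 = -349958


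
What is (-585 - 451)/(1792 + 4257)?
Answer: -1036/6049 ≈ -0.17127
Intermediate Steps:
(-585 - 451)/(1792 + 4257) = -1036/6049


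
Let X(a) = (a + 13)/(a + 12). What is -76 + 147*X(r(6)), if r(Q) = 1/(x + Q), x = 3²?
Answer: 15056/181 ≈ 83.182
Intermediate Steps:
x = 9
r(Q) = 1/(9 + Q)
X(a) = (13 + a)/(12 + a)
-76 + 147*X(r(6)) = -76 + 147*((13 + 1/(9 + 6))/(12 + 1/(9 + 6))) = -76 + 147*((13 + 1/15)/(12 + 1/15)) = -76 + 147*((196/15)/(181/15)) = -76 + 147*((15/181)*(196/15)) = -76 + 147*(196/181) = -76 + 28812/181 = 15056/181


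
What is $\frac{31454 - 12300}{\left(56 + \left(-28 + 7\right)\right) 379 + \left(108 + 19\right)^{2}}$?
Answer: $\frac{9577}{14697} \approx 0.65163$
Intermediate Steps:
$\frac{31454 - 12300}{\left(56 + \left(-28 + 7\right)\right) 379 + \left(108 + 19\right)^{2}} = \frac{19154}{\left(56 - 21\right) 379 + 127^{2}} = \frac{19154}{35 \cdot 379 + 16129} = \frac{19154}{13265 + 16129} = \frac{19154}{29394} = 19154 \cdot \frac{1}{29394} = \frac{9577}{14697}$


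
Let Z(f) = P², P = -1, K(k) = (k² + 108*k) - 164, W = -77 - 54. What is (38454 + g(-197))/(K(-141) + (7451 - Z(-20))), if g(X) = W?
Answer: 38323/11939 ≈ 3.2099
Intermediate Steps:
W = -131
K(k) = -164 + k² + 108*k
g(X) = -131
Z(f) = 1 (Z(f) = (-1)² = 1)
(38454 + g(-197))/(K(-141) + (7451 - Z(-20))) = (38454 - 131)/((-164 + (-141)² + 108*(-141)) + (7451 - 1*1)) = 38323/((-164 + 19881 - 15228) + (7451 - 1)) = 38323/(4489 + 7450) = 38323/11939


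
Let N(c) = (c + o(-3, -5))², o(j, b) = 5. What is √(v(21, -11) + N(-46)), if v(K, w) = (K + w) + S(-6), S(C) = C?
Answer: √1685 ≈ 41.049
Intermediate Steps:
v(K, w) = -6 + K + w (v(K, w) = (K + w) - 6 = -6 + K + w)
N(c) = (5 + c)² (N(c) = (c + 5)² = (5 + c)²)
√(v(21, -11) + N(-46)) = √((-6 + 21 - 11) + (5 - 46)²) = √(4 + (-41)²) = √(4 + 1681) = √1685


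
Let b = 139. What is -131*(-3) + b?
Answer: 532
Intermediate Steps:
-131*(-3) + b = -131*(-3) + 139 = 393 + 139 = 532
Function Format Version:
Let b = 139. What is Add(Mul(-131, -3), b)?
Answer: 532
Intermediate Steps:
Add(Mul(-131, -3), b) = Add(Mul(-131, -3), 139) = Add(393, 139) = 532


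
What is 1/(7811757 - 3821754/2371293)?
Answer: 790431/6174653623349 ≈ 1.2801e-7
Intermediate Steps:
1/(7811757 - 3821754/2371293) = 1/(7811757 - 3821754*1/2371293) = 1/(7811757 - 1273918/790431) = 1/(6174653623349/790431) = 790431/6174653623349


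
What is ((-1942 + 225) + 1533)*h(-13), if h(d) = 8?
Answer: -1472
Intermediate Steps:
((-1942 + 225) + 1533)*h(-13) = ((-1942 + 225) + 1533)*8 = (-1717 + 1533)*8 = -184*8 = -1472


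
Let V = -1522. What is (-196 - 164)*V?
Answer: 547920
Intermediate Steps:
(-196 - 164)*V = (-196 - 164)*(-1522) = -360*(-1522) = 547920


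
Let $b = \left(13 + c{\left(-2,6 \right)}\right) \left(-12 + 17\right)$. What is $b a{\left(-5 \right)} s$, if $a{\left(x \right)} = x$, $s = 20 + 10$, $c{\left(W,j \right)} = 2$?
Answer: $-11250$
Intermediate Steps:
$s = 30$
$b = 75$ ($b = \left(13 + 2\right) \left(-12 + 17\right) = 15 \cdot 5 = 75$)
$b a{\left(-5 \right)} s = 75 \left(-5\right) 30 = \left(-375\right) 30 = -11250$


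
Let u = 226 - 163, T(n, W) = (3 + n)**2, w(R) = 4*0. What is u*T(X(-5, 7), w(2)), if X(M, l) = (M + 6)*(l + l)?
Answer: 18207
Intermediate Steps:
w(R) = 0
X(M, l) = 2*l*(6 + M) (X(M, l) = (6 + M)*(2*l) = 2*l*(6 + M))
u = 63
u*T(X(-5, 7), w(2)) = 63*(3 + 2*7*(6 - 5))**2 = 63*(3 + 2*7*1)**2 = 63*(3 + 14)**2 = 63*17**2 = 63*289 = 18207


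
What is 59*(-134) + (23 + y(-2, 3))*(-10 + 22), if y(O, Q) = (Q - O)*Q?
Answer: -7450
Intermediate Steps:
y(O, Q) = Q*(Q - O)
59*(-134) + (23 + y(-2, 3))*(-10 + 22) = 59*(-134) + (23 + 3*(3 - 1*(-2)))*(-10 + 22) = -7906 + (23 + 3*(3 + 2))*12 = -7906 + (23 + 3*5)*12 = -7906 + (23 + 15)*12 = -7906 + 38*12 = -7906 + 456 = -7450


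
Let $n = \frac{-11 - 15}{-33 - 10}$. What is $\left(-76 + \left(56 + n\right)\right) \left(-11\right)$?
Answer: $\frac{9174}{43} \approx 213.35$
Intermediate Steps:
$n = \frac{26}{43}$ ($n = - \frac{26}{-43} = \left(-26\right) \left(- \frac{1}{43}\right) = \frac{26}{43} \approx 0.60465$)
$\left(-76 + \left(56 + n\right)\right) \left(-11\right) = \left(-76 + \left(56 + \frac{26}{43}\right)\right) \left(-11\right) = \left(-76 + \frac{2434}{43}\right) \left(-11\right) = \left(- \frac{834}{43}\right) \left(-11\right) = \frac{9174}{43}$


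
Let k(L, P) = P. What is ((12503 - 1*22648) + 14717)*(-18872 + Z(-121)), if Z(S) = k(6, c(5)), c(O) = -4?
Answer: -86301072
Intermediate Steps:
Z(S) = -4
((12503 - 1*22648) + 14717)*(-18872 + Z(-121)) = ((12503 - 1*22648) + 14717)*(-18872 - 4) = ((12503 - 22648) + 14717)*(-18876) = (-10145 + 14717)*(-18876) = 4572*(-18876) = -86301072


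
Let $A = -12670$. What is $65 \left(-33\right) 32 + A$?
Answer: $-81310$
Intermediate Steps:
$65 \left(-33\right) 32 + A = 65 \left(-33\right) 32 - 12670 = \left(-2145\right) 32 - 12670 = -68640 - 12670 = -81310$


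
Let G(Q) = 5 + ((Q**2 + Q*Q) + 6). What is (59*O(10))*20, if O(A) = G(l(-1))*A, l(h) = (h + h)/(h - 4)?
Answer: 133576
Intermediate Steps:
l(h) = 2*h/(-4 + h) (l(h) = (2*h)/(-4 + h) = 2*h/(-4 + h))
G(Q) = 11 + 2*Q**2 (G(Q) = 5 + ((Q**2 + Q**2) + 6) = 5 + (2*Q**2 + 6) = 5 + (6 + 2*Q**2) = 11 + 2*Q**2)
O(A) = 283*A/25 (O(A) = (11 + 2*(2*(-1)/(-4 - 1))**2)*A = (11 + 2*(2*(-1)/(-5))**2)*A = (11 + 2*(2*(-1)*(-1/5))**2)*A = (11 + 2*(2/5)**2)*A = (11 + 2*(4/25))*A = (11 + 8/25)*A = 283*A/25)
(59*O(10))*20 = (59*((283/25)*10))*20 = (59*(566/5))*20 = (33394/5)*20 = 133576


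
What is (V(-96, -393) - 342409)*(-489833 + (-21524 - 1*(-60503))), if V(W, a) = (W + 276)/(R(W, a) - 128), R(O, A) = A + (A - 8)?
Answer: 71167591995706/461 ≈ 1.5438e+11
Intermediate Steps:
R(O, A) = -8 + 2*A (R(O, A) = A + (-8 + A) = -8 + 2*A)
V(W, a) = (276 + W)/(-136 + 2*a) (V(W, a) = (W + 276)/((-8 + 2*a) - 128) = (276 + W)/(-136 + 2*a))
(V(-96, -393) - 342409)*(-489833 + (-21524 - 1*(-60503))) = ((276 - 96)/(2*(-68 - 393)) - 342409)*(-489833 + (-21524 - 1*(-60503))) = ((½)*180/(-461) - 342409)*(-489833 + (-21524 + 60503)) = ((½)*(-1/461)*180 - 342409)*(-489833 + 38979) = (-90/461 - 342409)*(-450854) = -157850639/461*(-450854) = 71167591995706/461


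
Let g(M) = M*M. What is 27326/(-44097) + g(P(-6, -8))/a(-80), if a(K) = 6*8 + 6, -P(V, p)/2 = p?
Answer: 1635538/396873 ≈ 4.1211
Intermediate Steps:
P(V, p) = -2*p
a(K) = 54 (a(K) = 48 + 6 = 54)
g(M) = M²
27326/(-44097) + g(P(-6, -8))/a(-80) = 27326/(-44097) + (-2*(-8))²/54 = 27326*(-1/44097) + 16²*(1/54) = -27326/44097 + 256*(1/54) = -27326/44097 + 128/27 = 1635538/396873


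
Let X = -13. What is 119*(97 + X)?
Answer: 9996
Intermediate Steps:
119*(97 + X) = 119*(97 - 13) = 119*84 = 9996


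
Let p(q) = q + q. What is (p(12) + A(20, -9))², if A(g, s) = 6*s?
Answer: 900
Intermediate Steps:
p(q) = 2*q
(p(12) + A(20, -9))² = (2*12 + 6*(-9))² = (24 - 54)² = (-30)² = 900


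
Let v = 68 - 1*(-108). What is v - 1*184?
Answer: -8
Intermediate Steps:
v = 176 (v = 68 + 108 = 176)
v - 1*184 = 176 - 1*184 = 176 - 184 = -8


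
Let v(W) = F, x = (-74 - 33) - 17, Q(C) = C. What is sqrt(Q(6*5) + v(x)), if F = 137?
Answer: sqrt(167) ≈ 12.923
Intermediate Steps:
x = -124 (x = -107 - 17 = -124)
v(W) = 137
sqrt(Q(6*5) + v(x)) = sqrt(6*5 + 137) = sqrt(30 + 137) = sqrt(167)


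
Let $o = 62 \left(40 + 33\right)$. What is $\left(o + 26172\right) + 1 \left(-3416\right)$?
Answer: $27282$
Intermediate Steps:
$o = 4526$ ($o = 62 \cdot 73 = 4526$)
$\left(o + 26172\right) + 1 \left(-3416\right) = \left(4526 + 26172\right) + 1 \left(-3416\right) = 30698 - 3416 = 27282$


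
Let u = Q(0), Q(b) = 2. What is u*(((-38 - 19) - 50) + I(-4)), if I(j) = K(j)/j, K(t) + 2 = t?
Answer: -211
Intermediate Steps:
u = 2
K(t) = -2 + t
I(j) = (-2 + j)/j
u*(((-38 - 19) - 50) + I(-4)) = 2*(((-38 - 19) - 50) + (-2 - 4)/(-4)) = 2*((-57 - 50) - ¼*(-6)) = 2*(-107 + 3/2) = 2*(-211/2) = -211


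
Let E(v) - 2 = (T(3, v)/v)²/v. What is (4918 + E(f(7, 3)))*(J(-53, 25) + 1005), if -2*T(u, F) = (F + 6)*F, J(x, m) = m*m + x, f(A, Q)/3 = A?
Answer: 217630731/28 ≈ 7.7725e+6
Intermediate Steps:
f(A, Q) = 3*A
J(x, m) = x + m² (J(x, m) = m² + x = x + m²)
T(u, F) = -F*(6 + F)/2 (T(u, F) = -(F + 6)*F/2 = -(6 + F)*F/2 = -F*(6 + F)/2)
E(v) = 2 + (-3 - v/2)²/v (E(v) = 2 + ((-v*(6 + v)/2)/v)²/v = 2 + (-3 - v/2)²/v)
(4918 + E(f(7, 3)))*(J(-53, 25) + 1005) = (4918 + (2 + (6 + 3*7)²/(4*((3*7)))))*((-53 + 25²) + 1005) = (4918 + (2 + (¼)*(6 + 21)²/21))*((-53 + 625) + 1005) = (4918 + (2 + (¼)*(1/21)*27²))*(572 + 1005) = (4918 + (2 + (¼)*(1/21)*729))*1577 = (4918 + (2 + 243/28))*1577 = (4918 + 299/28)*1577 = (138003/28)*1577 = 217630731/28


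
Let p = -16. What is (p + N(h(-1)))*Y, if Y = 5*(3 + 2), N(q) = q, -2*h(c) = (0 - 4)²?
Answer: -600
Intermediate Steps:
h(c) = -8 (h(c) = -(0 - 4)²/2 = -½*(-4)² = -½*16 = -8)
Y = 25 (Y = 5*5 = 25)
(p + N(h(-1)))*Y = (-16 - 8)*25 = -24*25 = -600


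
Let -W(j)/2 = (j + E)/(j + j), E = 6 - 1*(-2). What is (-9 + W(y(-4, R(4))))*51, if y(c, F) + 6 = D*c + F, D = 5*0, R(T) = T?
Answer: -306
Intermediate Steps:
E = 8 (E = 6 + 2 = 8)
D = 0
y(c, F) = -6 + F (y(c, F) = -6 + (0*c + F) = -6 + (0 + F) = -6 + F)
W(j) = -(8 + j)/j (W(j) = -2*(j + 8)/(j + j) = -2*(8 + j)/(2*j) = -2*(8 + j)*1/(2*j) = -(8 + j)/j)
(-9 + W(y(-4, R(4))))*51 = (-9 + (-8 - (-6 + 4))/(-6 + 4))*51 = (-9 + (-8 - 1*(-2))/(-2))*51 = (-9 - (-8 + 2)/2)*51 = (-9 - ½*(-6))*51 = (-9 + 3)*51 = -6*51 = -306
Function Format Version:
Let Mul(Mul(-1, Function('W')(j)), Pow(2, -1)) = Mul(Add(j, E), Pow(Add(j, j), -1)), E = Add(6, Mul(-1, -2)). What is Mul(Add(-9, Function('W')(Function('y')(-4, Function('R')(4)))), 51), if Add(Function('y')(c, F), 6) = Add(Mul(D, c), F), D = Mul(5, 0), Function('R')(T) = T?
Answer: -306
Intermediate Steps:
E = 8 (E = Add(6, 2) = 8)
D = 0
Function('y')(c, F) = Add(-6, F) (Function('y')(c, F) = Add(-6, Add(Mul(0, c), F)) = Add(-6, Add(0, F)) = Add(-6, F))
Function('W')(j) = Mul(-1, Pow(j, -1), Add(8, j)) (Function('W')(j) = Mul(-2, Mul(Add(j, 8), Pow(Add(j, j), -1))) = Mul(-2, Mul(Add(8, j), Pow(Mul(2, j), -1))) = Mul(-2, Mul(Add(8, j), Mul(Rational(1, 2), Pow(j, -1)))) = Mul(-2, Mul(Rational(1, 2), Pow(j, -1), Add(8, j))) = Mul(-1, Pow(j, -1), Add(8, j)))
Mul(Add(-9, Function('W')(Function('y')(-4, Function('R')(4)))), 51) = Mul(Add(-9, Mul(Pow(Add(-6, 4), -1), Add(-8, Mul(-1, Add(-6, 4))))), 51) = Mul(Add(-9, Mul(Pow(-2, -1), Add(-8, Mul(-1, -2)))), 51) = Mul(Add(-9, Mul(Rational(-1, 2), Add(-8, 2))), 51) = Mul(Add(-9, Mul(Rational(-1, 2), -6)), 51) = Mul(Add(-9, 3), 51) = Mul(-6, 51) = -306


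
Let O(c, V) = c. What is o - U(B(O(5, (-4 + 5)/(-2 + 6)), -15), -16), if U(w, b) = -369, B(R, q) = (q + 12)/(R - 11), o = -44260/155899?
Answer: 57482471/155899 ≈ 368.72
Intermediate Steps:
o = -44260/155899 (o = -44260*1/155899 = -44260/155899 ≈ -0.28390)
B(R, q) = (12 + q)/(-11 + R)
o - U(B(O(5, (-4 + 5)/(-2 + 6)), -15), -16) = -44260/155899 - 1*(-369) = -44260/155899 + 369 = 57482471/155899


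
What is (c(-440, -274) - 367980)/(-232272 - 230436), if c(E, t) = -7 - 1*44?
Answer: 122677/154236 ≈ 0.79539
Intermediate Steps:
c(E, t) = -51 (c(E, t) = -7 - 44 = -51)
(c(-440, -274) - 367980)/(-232272 - 230436) = (-51 - 367980)/(-232272 - 230436) = -368031/(-462708) = -368031*(-1/462708) = 122677/154236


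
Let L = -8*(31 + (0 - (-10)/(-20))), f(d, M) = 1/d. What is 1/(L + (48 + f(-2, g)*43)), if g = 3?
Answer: -2/435 ≈ -0.0045977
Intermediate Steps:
L = -244 (L = -8*(31 + (0 - (-10)*(-1)/20)) = -8*(31 + (0 - 1*½)) = -8*(31 + (0 - ½)) = -8*(31 - ½) = -8*61/2 = -244)
1/(L + (48 + f(-2, g)*43)) = 1/(-244 + (48 + 43/(-2))) = 1/(-244 + (48 - ½*43)) = 1/(-244 + (48 - 43/2)) = 1/(-244 + 53/2) = 1/(-435/2) = -2/435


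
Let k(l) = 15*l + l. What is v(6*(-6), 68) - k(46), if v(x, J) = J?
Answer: -668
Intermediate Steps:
k(l) = 16*l
v(6*(-6), 68) - k(46) = 68 - 16*46 = 68 - 1*736 = 68 - 736 = -668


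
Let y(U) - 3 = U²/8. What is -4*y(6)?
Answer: -30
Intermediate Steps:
y(U) = 3 + U²/8
-4*y(6) = -4*(3 + (⅛)*6²) = -4*(3 + (⅛)*36) = -4*(3 + 9/2) = -4*15/2 = -30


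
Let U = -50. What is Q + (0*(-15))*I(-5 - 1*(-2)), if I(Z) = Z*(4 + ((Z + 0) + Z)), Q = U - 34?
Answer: -84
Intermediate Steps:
Q = -84 (Q = -50 - 34 = -84)
I(Z) = Z*(4 + 2*Z) (I(Z) = Z*(4 + (Z + Z)) = Z*(4 + 2*Z))
Q + (0*(-15))*I(-5 - 1*(-2)) = -84 + (0*(-15))*(2*(-5 - 1*(-2))*(2 + (-5 - 1*(-2)))) = -84 + 0*(2*(-5 + 2)*(2 + (-5 + 2))) = -84 + 0*(2*(-3)*(2 - 3)) = -84 + 0*(2*(-3)*(-1)) = -84 + 0*6 = -84 + 0 = -84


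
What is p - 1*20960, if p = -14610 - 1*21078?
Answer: -56648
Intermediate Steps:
p = -35688 (p = -14610 - 21078 = -35688)
p - 1*20960 = -35688 - 1*20960 = -35688 - 20960 = -56648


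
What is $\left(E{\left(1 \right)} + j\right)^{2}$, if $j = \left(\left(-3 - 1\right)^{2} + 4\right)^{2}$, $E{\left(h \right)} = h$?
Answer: $160801$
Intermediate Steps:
$j = 400$ ($j = \left(\left(-4\right)^{2} + 4\right)^{2} = \left(16 + 4\right)^{2} = 20^{2} = 400$)
$\left(E{\left(1 \right)} + j\right)^{2} = \left(1 + 400\right)^{2} = 401^{2} = 160801$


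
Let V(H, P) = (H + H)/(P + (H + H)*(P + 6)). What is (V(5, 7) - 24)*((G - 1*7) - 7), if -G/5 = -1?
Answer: 29502/137 ≈ 215.34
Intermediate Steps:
G = 5 (G = -5*(-1) = 5)
V(H, P) = 2*H/(P + 2*H*(6 + P)) (V(H, P) = (2*H)/(P + (2*H)*(6 + P)) = (2*H)/(P + 2*H*(6 + P)) = 2*H/(P + 2*H*(6 + P)))
(V(5, 7) - 24)*((G - 1*7) - 7) = (2*5/(7 + 12*5 + 2*5*7) - 24)*((5 - 1*7) - 7) = (2*5/(7 + 60 + 70) - 24)*((5 - 7) - 7) = (2*5/137 - 24)*(-2 - 7) = (2*5*(1/137) - 24)*(-9) = (10/137 - 24)*(-9) = -3278/137*(-9) = 29502/137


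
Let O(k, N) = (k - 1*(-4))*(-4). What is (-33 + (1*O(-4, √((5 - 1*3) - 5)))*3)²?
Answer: 1089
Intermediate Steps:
O(k, N) = -16 - 4*k (O(k, N) = (k + 4)*(-4) = (4 + k)*(-4) = -16 - 4*k)
(-33 + (1*O(-4, √((5 - 1*3) - 5)))*3)² = (-33 + (1*(-16 - 4*(-4)))*3)² = (-33 + (1*(-16 + 16))*3)² = (-33 + (1*0)*3)² = (-33 + 0*3)² = (-33 + 0)² = (-33)² = 1089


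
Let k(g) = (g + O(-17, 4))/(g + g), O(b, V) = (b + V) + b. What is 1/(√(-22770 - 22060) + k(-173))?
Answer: 70238/5366909489 - 119716*I*√44830/5366909489 ≈ 1.3087e-5 - 0.0047229*I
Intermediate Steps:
O(b, V) = V + 2*b (O(b, V) = (V + b) + b = V + 2*b)
k(g) = (-30 + g)/(2*g) (k(g) = (g + (4 + 2*(-17)))/(g + g) = (g + (4 - 34))/((2*g)) = (g - 30)*(1/(2*g)) = (-30 + g)*(1/(2*g)) = (-30 + g)/(2*g))
1/(√(-22770 - 22060) + k(-173)) = 1/(√(-22770 - 22060) + (½)*(-30 - 173)/(-173)) = 1/(√(-44830) + (½)*(-1/173)*(-203)) = 1/(I*√44830 + 203/346) = 1/(203/346 + I*√44830)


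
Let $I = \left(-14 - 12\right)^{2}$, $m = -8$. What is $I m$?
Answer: $-5408$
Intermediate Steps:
$I = 676$ ($I = \left(-26\right)^{2} = 676$)
$I m = 676 \left(-8\right) = -5408$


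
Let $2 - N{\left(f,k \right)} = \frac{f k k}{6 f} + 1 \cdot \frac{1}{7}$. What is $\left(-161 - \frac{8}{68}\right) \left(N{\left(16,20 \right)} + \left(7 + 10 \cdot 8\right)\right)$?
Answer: $- \frac{425458}{119} \approx -3575.3$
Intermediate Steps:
$N{\left(f,k \right)} = \frac{13}{7} - \frac{k^{2}}{6}$ ($N{\left(f,k \right)} = 2 - \left(\frac{f k k}{6 f} + 1 \cdot \frac{1}{7}\right) = 2 - \left(f k^{2} \frac{1}{6 f} + 1 \cdot \frac{1}{7}\right) = 2 - \left(\frac{k^{2}}{6} + \frac{1}{7}\right) = 2 - \left(\frac{1}{7} + \frac{k^{2}}{6}\right) = \frac{13}{7} - \frac{k^{2}}{6}$)
$\left(-161 - \frac{8}{68}\right) \left(N{\left(16,20 \right)} + \left(7 + 10 \cdot 8\right)\right) = \left(-161 - \frac{8}{68}\right) \left(\left(\frac{13}{7} - \frac{20^{2}}{6}\right) + \left(7 + 10 \cdot 8\right)\right) = \left(-161 - \frac{2}{17}\right) \left(\left(\frac{13}{7} - \frac{200}{3}\right) + \left(7 + 80\right)\right) = \left(-161 - \frac{2}{17}\right) \left(\left(\frac{13}{7} - \frac{200}{3}\right) + 87\right) = - \frac{2739 \left(- \frac{1361}{21} + 87\right)}{17} = \left(- \frac{2739}{17}\right) \frac{466}{21} = - \frac{425458}{119}$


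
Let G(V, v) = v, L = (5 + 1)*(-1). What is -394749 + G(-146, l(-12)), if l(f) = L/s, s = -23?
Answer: -9079221/23 ≈ -3.9475e+5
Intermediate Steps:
L = -6 (L = 6*(-1) = -6)
l(f) = 6/23 (l(f) = -6/(-23) = -6*(-1/23) = 6/23)
-394749 + G(-146, l(-12)) = -394749 + 6/23 = -9079221/23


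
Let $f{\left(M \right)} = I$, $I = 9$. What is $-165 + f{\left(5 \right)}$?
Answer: $-156$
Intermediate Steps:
$f{\left(M \right)} = 9$
$-165 + f{\left(5 \right)} = -165 + 9 = -156$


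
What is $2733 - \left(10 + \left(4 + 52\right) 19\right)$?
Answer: $1659$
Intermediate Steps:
$2733 - \left(10 + \left(4 + 52\right) 19\right) = 2733 - \left(10 + 56 \cdot 19\right) = 2733 - \left(10 + 1064\right) = 2733 - 1074 = 1659$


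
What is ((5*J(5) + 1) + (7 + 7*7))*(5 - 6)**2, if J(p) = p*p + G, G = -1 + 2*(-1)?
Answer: 167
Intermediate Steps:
G = -3 (G = -1 - 2 = -3)
J(p) = -3 + p**2 (J(p) = p*p - 3 = p**2 - 3 = -3 + p**2)
((5*J(5) + 1) + (7 + 7*7))*(5 - 6)**2 = ((5*(-3 + 5**2) + 1) + (7 + 7*7))*(5 - 6)**2 = ((5*(-3 + 25) + 1) + (7 + 49))*(-1)**2 = ((5*22 + 1) + 56)*1 = ((110 + 1) + 56)*1 = (111 + 56)*1 = 167*1 = 167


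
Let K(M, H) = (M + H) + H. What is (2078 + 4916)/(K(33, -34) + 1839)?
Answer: 3497/902 ≈ 3.8769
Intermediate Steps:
K(M, H) = M + 2*H (K(M, H) = (H + M) + H = M + 2*H)
(2078 + 4916)/(K(33, -34) + 1839) = (2078 + 4916)/((33 + 2*(-34)) + 1839) = 6994/((33 - 68) + 1839) = 6994/(-35 + 1839) = 6994/1804 = 6994*(1/1804) = 3497/902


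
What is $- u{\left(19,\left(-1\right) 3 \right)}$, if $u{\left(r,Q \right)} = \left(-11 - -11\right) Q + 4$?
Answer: $-4$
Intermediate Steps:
$u{\left(r,Q \right)} = 4$ ($u{\left(r,Q \right)} = \left(-11 + 11\right) Q + 4 = 0 Q + 4 = 0 + 4 = 4$)
$- u{\left(19,\left(-1\right) 3 \right)} = \left(-1\right) 4 = -4$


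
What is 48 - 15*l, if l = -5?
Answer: 123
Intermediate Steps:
48 - 15*l = 48 - 15*(-5) = 48 + 75 = 123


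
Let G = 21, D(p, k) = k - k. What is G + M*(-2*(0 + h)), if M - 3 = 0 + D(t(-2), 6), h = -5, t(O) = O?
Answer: 51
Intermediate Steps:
D(p, k) = 0
M = 3 (M = 3 + (0 + 0) = 3 + 0 = 3)
G + M*(-2*(0 + h)) = 21 + 3*(-2*(0 - 5)) = 21 + 3*(-2*(-5)) = 21 + 3*10 = 21 + 30 = 51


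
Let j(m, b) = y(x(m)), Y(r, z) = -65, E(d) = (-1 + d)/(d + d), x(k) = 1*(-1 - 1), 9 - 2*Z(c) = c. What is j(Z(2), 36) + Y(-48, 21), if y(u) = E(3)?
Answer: -194/3 ≈ -64.667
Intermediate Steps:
Z(c) = 9/2 - c/2
x(k) = -2 (x(k) = 1*(-2) = -2)
E(d) = (-1 + d)/(2*d) (E(d) = (-1 + d)/((2*d)) = (-1 + d)*(1/(2*d)) = (-1 + d)/(2*d))
y(u) = ⅓ (y(u) = (½)*(-1 + 3)/3 = (½)*(⅓)*2 = ⅓)
j(m, b) = ⅓
j(Z(2), 36) + Y(-48, 21) = ⅓ - 65 = -194/3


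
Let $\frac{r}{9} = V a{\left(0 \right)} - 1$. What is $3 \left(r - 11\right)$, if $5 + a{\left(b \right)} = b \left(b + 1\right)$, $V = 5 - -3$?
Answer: $-1140$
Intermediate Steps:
$V = 8$ ($V = 5 + 3 = 8$)
$a{\left(b \right)} = -5 + b \left(1 + b\right)$ ($a{\left(b \right)} = -5 + b \left(b + 1\right) = -5 + b \left(1 + b\right)$)
$r = -369$ ($r = 9 \left(8 \left(-5 + 0 + 0^{2}\right) - 1\right) = 9 \left(8 \left(-5 + 0 + 0\right) - 1\right) = 9 \left(8 \left(-5\right) - 1\right) = 9 \left(-40 - 1\right) = 9 \left(-41\right) = -369$)
$3 \left(r - 11\right) = 3 \left(-369 - 11\right) = 3 \left(-380\right) = -1140$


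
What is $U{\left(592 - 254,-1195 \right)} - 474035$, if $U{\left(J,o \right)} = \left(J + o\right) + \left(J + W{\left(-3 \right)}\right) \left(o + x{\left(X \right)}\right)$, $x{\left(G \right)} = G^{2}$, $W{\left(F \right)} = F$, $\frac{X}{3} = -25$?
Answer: $1009158$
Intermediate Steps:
$X = -75$ ($X = 3 \left(-25\right) = -75$)
$U{\left(J,o \right)} = J + o + \left(-3 + J\right) \left(5625 + o\right)$ ($U{\left(J,o \right)} = \left(J + o\right) + \left(J - 3\right) \left(o + \left(-75\right)^{2}\right) = \left(J + o\right) + \left(-3 + J\right) \left(o + 5625\right) = \left(J + o\right) + \left(-3 + J\right) \left(5625 + o\right) = J + o + \left(-3 + J\right) \left(5625 + o\right)$)
$U{\left(592 - 254,-1195 \right)} - 474035 = \left(-16875 - -2390 + 5626 \left(592 - 254\right) + \left(592 - 254\right) \left(-1195\right)\right) - 474035 = \left(-16875 + 2390 + 5626 \left(592 - 254\right) + \left(592 - 254\right) \left(-1195\right)\right) - 474035 = \left(-16875 + 2390 + 5626 \cdot 338 + 338 \left(-1195\right)\right) - 474035 = \left(-16875 + 2390 + 1901588 - 403910\right) - 474035 = 1483193 - 474035 = 1009158$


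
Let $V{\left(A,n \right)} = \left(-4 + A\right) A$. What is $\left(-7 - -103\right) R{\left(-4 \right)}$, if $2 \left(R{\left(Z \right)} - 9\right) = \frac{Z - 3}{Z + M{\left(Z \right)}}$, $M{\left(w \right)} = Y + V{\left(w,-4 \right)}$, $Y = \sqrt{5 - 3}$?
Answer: $\frac{333120}{391} + \frac{168 \sqrt{2}}{391} \approx 852.58$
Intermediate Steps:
$V{\left(A,n \right)} = A \left(-4 + A\right)$
$Y = \sqrt{2} \approx 1.4142$
$M{\left(w \right)} = \sqrt{2} + w \left(-4 + w\right)$
$R{\left(Z \right)} = 9 + \frac{-3 + Z}{2 \left(Z + \sqrt{2} + Z \left(-4 + Z\right)\right)}$ ($R{\left(Z \right)} = 9 + \frac{\left(Z - 3\right) \frac{1}{Z + \left(\sqrt{2} + Z \left(-4 + Z\right)\right)}}{2} = 9 + \frac{\left(-3 + Z\right) \frac{1}{Z + \sqrt{2} + Z \left(-4 + Z\right)}}{2} = 9 + \frac{\frac{1}{Z + \sqrt{2} + Z \left(-4 + Z\right)} \left(-3 + Z\right)}{2} = 9 + \frac{-3 + Z}{2 \left(Z + \sqrt{2} + Z \left(-4 + Z\right)\right)}$)
$\left(-7 - -103\right) R{\left(-4 \right)} = \left(-7 - -103\right) \frac{-3 - -212 + 18 \sqrt{2} + 18 \left(-4\right)^{2}}{2 \left(\sqrt{2} + \left(-4\right)^{2} - -12\right)} = \left(-7 + 103\right) \frac{-3 + 212 + 18 \sqrt{2} + 18 \cdot 16}{2 \left(\sqrt{2} + 16 + 12\right)} = 96 \frac{-3 + 212 + 18 \sqrt{2} + 288}{2 \left(28 + \sqrt{2}\right)} = 96 \frac{497 + 18 \sqrt{2}}{2 \left(28 + \sqrt{2}\right)} = \frac{48 \left(497 + 18 \sqrt{2}\right)}{28 + \sqrt{2}}$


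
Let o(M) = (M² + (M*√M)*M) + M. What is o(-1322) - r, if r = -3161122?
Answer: 4907484 + 1747684*I*√1322 ≈ 4.9075e+6 + 6.3545e+7*I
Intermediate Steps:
o(M) = M + M² + M^(5/2) (o(M) = (M² + M^(3/2)*M) + M = (M² + M^(5/2)) + M = M + M² + M^(5/2))
o(-1322) - r = (-1322 + (-1322)² + (-1322)^(5/2)) - 1*(-3161122) = (-1322 + 1747684 + 1747684*I*√1322) + 3161122 = (1746362 + 1747684*I*√1322) + 3161122 = 4907484 + 1747684*I*√1322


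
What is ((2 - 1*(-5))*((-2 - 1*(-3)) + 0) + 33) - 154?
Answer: -114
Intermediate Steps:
((2 - 1*(-5))*((-2 - 1*(-3)) + 0) + 33) - 154 = ((2 + 5)*((-2 + 3) + 0) + 33) - 154 = (7*(1 + 0) + 33) - 154 = (7*1 + 33) - 154 = (7 + 33) - 154 = 40 - 154 = -114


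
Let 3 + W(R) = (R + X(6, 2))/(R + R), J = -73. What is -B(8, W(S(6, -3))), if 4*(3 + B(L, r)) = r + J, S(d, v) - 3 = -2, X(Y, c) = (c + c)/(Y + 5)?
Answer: 1921/88 ≈ 21.830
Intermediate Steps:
X(Y, c) = 2*c/(5 + Y) (X(Y, c) = (2*c)/(5 + Y) = 2*c/(5 + Y))
S(d, v) = 1 (S(d, v) = 3 - 2 = 1)
W(R) = -3 + (4/11 + R)/(2*R) (W(R) = -3 + (R + 2*2/(5 + 6))/(R + R) = -3 + (R + 2*2/11)/((2*R)) = -3 + (R + 2*2*(1/11))*(1/(2*R)) = -3 + (R + 4/11)*(1/(2*R)) = -3 + (4/11 + R)*(1/(2*R)) = -3 + (4/11 + R)/(2*R))
B(L, r) = -85/4 + r/4 (B(L, r) = -3 + (r - 73)/4 = -3 + (-73 + r)/4 = -3 + (-73/4 + r/4) = -85/4 + r/4)
-B(8, W(S(6, -3))) = -(-85/4 + ((1/22)*(4 - 55*1)/1)/4) = -(-85/4 + ((1/22)*1*(4 - 55))/4) = -(-85/4 + ((1/22)*1*(-51))/4) = -(-85/4 + (1/4)*(-51/22)) = -(-85/4 - 51/88) = -1*(-1921/88) = 1921/88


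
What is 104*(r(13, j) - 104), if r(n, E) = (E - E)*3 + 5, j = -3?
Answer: -10296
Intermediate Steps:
r(n, E) = 5 (r(n, E) = 0*3 + 5 = 0 + 5 = 5)
104*(r(13, j) - 104) = 104*(5 - 104) = 104*(-99) = -10296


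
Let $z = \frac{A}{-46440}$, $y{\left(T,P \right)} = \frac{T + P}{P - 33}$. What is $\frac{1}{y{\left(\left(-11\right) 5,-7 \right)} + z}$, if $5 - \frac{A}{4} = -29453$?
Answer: $- \frac{4644}{4585} \approx -1.0129$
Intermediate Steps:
$A = 117832$ ($A = 20 - -117812 = 20 + 117812 = 117832$)
$y{\left(T,P \right)} = \frac{P + T}{-33 + P}$
$z = - \frac{14729}{5805}$ ($z = \frac{117832}{-46440} = 117832 \left(- \frac{1}{46440}\right) = - \frac{14729}{5805} \approx -2.5373$)
$\frac{1}{y{\left(\left(-11\right) 5,-7 \right)} + z} = \frac{1}{\frac{-7 - 55}{-33 - 7} - \frac{14729}{5805}} = \frac{1}{\frac{-7 - 55}{-40} - \frac{14729}{5805}} = \frac{1}{\left(- \frac{1}{40}\right) \left(-62\right) - \frac{14729}{5805}} = \frac{1}{\frac{31}{20} - \frac{14729}{5805}} = \frac{1}{- \frac{4585}{4644}} = - \frac{4644}{4585}$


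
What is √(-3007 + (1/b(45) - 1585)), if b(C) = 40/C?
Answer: I*√73454/4 ≈ 67.756*I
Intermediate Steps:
√(-3007 + (1/b(45) - 1585)) = √(-3007 + (1/(40/45) - 1585)) = √(-3007 + (1/(40*(1/45)) - 1585)) = √(-3007 + (1/(8/9) - 1585)) = √(-3007 + (9/8 - 1585)) = √(-3007 - 12671/8) = √(-36727/8) = I*√73454/4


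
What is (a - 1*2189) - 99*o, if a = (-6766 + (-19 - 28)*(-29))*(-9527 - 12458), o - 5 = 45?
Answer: 118777816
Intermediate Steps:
o = 50 (o = 5 + 45 = 50)
a = 118784955 (a = (-6766 - 47*(-29))*(-21985) = (-6766 + 1363)*(-21985) = -5403*(-21985) = 118784955)
(a - 1*2189) - 99*o = (118784955 - 1*2189) - 99*50 = (118784955 - 2189) - 1*4950 = 118782766 - 4950 = 118777816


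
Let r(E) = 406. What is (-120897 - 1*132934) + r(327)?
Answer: -253425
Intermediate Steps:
(-120897 - 1*132934) + r(327) = (-120897 - 1*132934) + 406 = (-120897 - 132934) + 406 = -253831 + 406 = -253425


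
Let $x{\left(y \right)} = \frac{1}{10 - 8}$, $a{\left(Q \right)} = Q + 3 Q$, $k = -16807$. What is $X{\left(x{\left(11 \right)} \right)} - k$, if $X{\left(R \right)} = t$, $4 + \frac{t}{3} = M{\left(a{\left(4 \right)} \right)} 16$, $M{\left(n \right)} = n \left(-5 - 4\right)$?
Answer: $9883$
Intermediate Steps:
$a{\left(Q \right)} = 4 Q$
$M{\left(n \right)} = - 9 n$ ($M{\left(n \right)} = n \left(-9\right) = - 9 n$)
$x{\left(y \right)} = \frac{1}{2}$
$t = -6924$ ($t = -12 + 3 - 9 \cdot 4 \cdot 4 \cdot 16 = -12 + 3 \left(-9\right) 16 \cdot 16 = -12 + 3 \left(\left(-144\right) 16\right) = -12 + 3 \left(-2304\right) = -12 - 6912 = -6924$)
$X{\left(R \right)} = -6924$
$X{\left(x{\left(11 \right)} \right)} - k = -6924 - -16807 = -6924 + 16807 = 9883$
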